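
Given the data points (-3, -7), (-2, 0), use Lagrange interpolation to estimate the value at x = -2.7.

Lagrange interpolation formula:
P(x) = Σ yᵢ × Lᵢ(x)
where Lᵢ(x) = Π_{j≠i} (x - xⱼ)/(xᵢ - xⱼ)

L_0(-2.7) = (-2.7 - (-2))/(-3 - (-2)) = 0.700000
L_1(-2.7) = (-2.7 - (-3))/(-2 - (-3)) = 0.300000

P(-2.7) = (-7)×L_0(-2.7) + 0×L_1(-2.7)
P(-2.7) = -4.900000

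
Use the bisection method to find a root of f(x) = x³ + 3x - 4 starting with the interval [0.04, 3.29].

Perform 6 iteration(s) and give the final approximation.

f(x) = x³ + 3x - 4
Initial interval: [0.04, 3.29]

Iteration 1:
  c_1 = (0.040000 + 3.290000)/2 = 1.665000
  f(c_1) = f(1.665000) = 5.610755
  f(a) × f(c) < 0, new interval: [0.040000, 1.665000]
Iteration 2:
  c_2 = (0.040000 + 1.665000)/2 = 0.852500
  f(c_2) = f(0.852500) = -0.822940
  f(a) × f(c) ≥ 0, new interval: [0.852500, 1.665000]
Iteration 3:
  c_3 = (0.852500 + 1.665000)/2 = 1.258750
  f(c_3) = f(1.258750) = 1.770678
  f(a) × f(c) < 0, new interval: [0.852500, 1.258750]
Iteration 4:
  c_4 = (0.852500 + 1.258750)/2 = 1.055625
  f(c_4) = f(1.055625) = 0.343205
  f(a) × f(c) < 0, new interval: [0.852500, 1.055625]
Iteration 5:
  c_5 = (0.852500 + 1.055625)/2 = 0.954063
  f(c_5) = f(0.954063) = -0.269391
  f(a) × f(c) ≥ 0, new interval: [0.954063, 1.055625]
Iteration 6:
  c_6 = (0.954063 + 1.055625)/2 = 1.004844
  f(c_6) = f(1.004844) = 0.029133
  f(a) × f(c) < 0, new interval: [0.954063, 1.004844]

After 6 iteration(s), the approximation is c_6 = 1.004844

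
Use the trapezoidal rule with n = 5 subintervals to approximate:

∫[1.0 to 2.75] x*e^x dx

f(x) = x*e^x
a = 1.0, b = 2.75, n = 5
h = (b - a)/n = 0.350000

Trapezoidal rule: (h/2)[f(x₀) + 2f(x₁) + 2f(x₂) + ... + f(xₙ)]

x_0 = 1.0000, f(x_0) = 2.718282, coefficient = 1
x_1 = 1.3500, f(x_1) = 5.207524, coefficient = 2
x_2 = 1.7000, f(x_2) = 9.305711, coefficient = 2
x_3 = 2.0500, f(x_3) = 15.924197, coefficient = 2
x_4 = 2.4000, f(x_4) = 26.455623, coefficient = 2
x_5 = 2.7500, f(x_5) = 43.017238, coefficient = 1

I ≈ (0.350000/2) × 159.521631 = 27.916285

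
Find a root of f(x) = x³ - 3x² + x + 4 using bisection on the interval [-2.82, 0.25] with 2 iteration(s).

f(x) = x³ - 3x² + x + 4
Initial interval: [-2.82, 0.25]

Iteration 1:
  c_1 = (-2.820000 + 0.250000)/2 = -1.285000
  f(c_1) = f(-1.285000) = -4.360499
  f(a) × f(c) ≥ 0, new interval: [-1.285000, 0.250000]
Iteration 2:
  c_2 = (-1.285000 + 0.250000)/2 = -0.517500
  f(c_2) = f(-0.517500) = 2.540492
  f(a) × f(c) < 0, new interval: [-1.285000, -0.517500]

After 2 iteration(s), the approximation is c_2 = -0.517500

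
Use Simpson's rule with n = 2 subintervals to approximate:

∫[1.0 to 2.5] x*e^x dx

f(x) = x*e^x
a = 1.0, b = 2.5, n = 2
h = (b - a)/n = 0.750000

Simpson's rule: (h/3)[f(x₀) + 4f(x₁) + 2f(x₂) + ... + f(xₙ)]

x_0 = 1.0000, f(x_0) = 2.718282, coefficient = 1
x_1 = 1.7500, f(x_1) = 10.070555, coefficient = 4
x_2 = 2.5000, f(x_2) = 30.456235, coefficient = 1

I ≈ (0.750000/3) × 73.456735 = 18.364184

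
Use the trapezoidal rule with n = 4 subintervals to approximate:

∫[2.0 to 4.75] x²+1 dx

f(x) = x²+1
a = 2.0, b = 4.75, n = 4
h = (b - a)/n = 0.687500

Trapezoidal rule: (h/2)[f(x₀) + 2f(x₁) + 2f(x₂) + ... + f(xₙ)]

x_0 = 2.0000, f(x_0) = 5.000000, coefficient = 1
x_1 = 2.6875, f(x_1) = 8.222656, coefficient = 2
x_2 = 3.3750, f(x_2) = 12.390625, coefficient = 2
x_3 = 4.0625, f(x_3) = 17.503906, coefficient = 2
x_4 = 4.7500, f(x_4) = 23.562500, coefficient = 1

I ≈ (0.687500/2) × 104.796875 = 36.023926
Exact value: 35.807292
Error: 0.216634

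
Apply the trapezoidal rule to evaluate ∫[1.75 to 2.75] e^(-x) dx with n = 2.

f(x) = e^(-x)
a = 1.75, b = 2.75, n = 2
h = (b - a)/n = 0.500000

Trapezoidal rule: (h/2)[f(x₀) + 2f(x₁) + 2f(x₂) + ... + f(xₙ)]

x_0 = 1.7500, f(x_0) = 0.173774, coefficient = 1
x_1 = 2.2500, f(x_1) = 0.105399, coefficient = 2
x_2 = 2.7500, f(x_2) = 0.063928, coefficient = 1

I ≈ (0.500000/2) × 0.448500 = 0.112125
Exact value: 0.109846
Error: 0.002279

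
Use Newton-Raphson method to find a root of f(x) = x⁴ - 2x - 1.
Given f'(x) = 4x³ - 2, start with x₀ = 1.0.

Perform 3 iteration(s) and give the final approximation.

f(x) = x⁴ - 2x - 1
f'(x) = 4x³ - 2
x₀ = 1.0

Newton-Raphson formula: x_{n+1} = x_n - f(x_n)/f'(x_n)

Iteration 1:
  f(1.000000) = -2.000000
  f'(1.000000) = 2.000000
  x_1 = 1.000000 - (-2.000000)/2.000000 = 2.000000
Iteration 2:
  f(2.000000) = 11.000000
  f'(2.000000) = 30.000000
  x_2 = 2.000000 - 11.000000/30.000000 = 1.633333
Iteration 3:
  f(1.633333) = 2.850372
  f'(1.633333) = 15.429481
  x_3 = 1.633333 - 2.850372/15.429481 = 1.448598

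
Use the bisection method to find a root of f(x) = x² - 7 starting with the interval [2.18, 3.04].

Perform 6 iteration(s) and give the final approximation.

f(x) = x² - 7
Initial interval: [2.18, 3.04]

Iteration 1:
  c_1 = (2.180000 + 3.040000)/2 = 2.610000
  f(c_1) = f(2.610000) = -0.187900
  f(a) × f(c) ≥ 0, new interval: [2.610000, 3.040000]
Iteration 2:
  c_2 = (2.610000 + 3.040000)/2 = 2.825000
  f(c_2) = f(2.825000) = 0.980625
  f(a) × f(c) < 0, new interval: [2.610000, 2.825000]
Iteration 3:
  c_3 = (2.610000 + 2.825000)/2 = 2.717500
  f(c_3) = f(2.717500) = 0.384806
  f(a) × f(c) < 0, new interval: [2.610000, 2.717500]
Iteration 4:
  c_4 = (2.610000 + 2.717500)/2 = 2.663750
  f(c_4) = f(2.663750) = 0.095564
  f(a) × f(c) < 0, new interval: [2.610000, 2.663750]
Iteration 5:
  c_5 = (2.610000 + 2.663750)/2 = 2.636875
  f(c_5) = f(2.636875) = -0.046890
  f(a) × f(c) ≥ 0, new interval: [2.636875, 2.663750]
Iteration 6:
  c_6 = (2.636875 + 2.663750)/2 = 2.650313
  f(c_6) = f(2.650313) = 0.024156
  f(a) × f(c) < 0, new interval: [2.636875, 2.650313]

After 6 iteration(s), the approximation is c_6 = 2.650313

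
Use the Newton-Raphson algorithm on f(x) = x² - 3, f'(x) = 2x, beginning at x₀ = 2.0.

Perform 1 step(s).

f(x) = x² - 3
f'(x) = 2x
x₀ = 2.0

Newton-Raphson formula: x_{n+1} = x_n - f(x_n)/f'(x_n)

Iteration 1:
  f(2.000000) = 1.000000
  f'(2.000000) = 4.000000
  x_1 = 2.000000 - 1.000000/4.000000 = 1.750000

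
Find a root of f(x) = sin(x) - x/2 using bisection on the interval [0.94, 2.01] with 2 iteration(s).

f(x) = sin(x) - x/2
Initial interval: [0.94, 2.01]

Iteration 1:
  c_1 = (0.940000 + 2.010000)/2 = 1.475000
  f(c_1) = f(1.475000) = 0.257915
  f(a) × f(c) ≥ 0, new interval: [1.475000, 2.010000]
Iteration 2:
  c_2 = (1.475000 + 2.010000)/2 = 1.742500
  f(c_2) = f(1.742500) = 0.114045
  f(a) × f(c) ≥ 0, new interval: [1.742500, 2.010000]

After 2 iteration(s), the approximation is c_2 = 1.742500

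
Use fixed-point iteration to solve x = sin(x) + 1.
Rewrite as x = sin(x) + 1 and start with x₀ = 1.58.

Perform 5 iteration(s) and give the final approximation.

Equation: x = sin(x) + 1
Fixed-point form: x = sin(x) + 1
x₀ = 1.58

x_1 = g(1.580000) = 1.999958
x_2 = g(1.999958) = 1.909315
x_3 = g(1.909315) = 1.943248
x_4 = g(1.943248) = 1.931438
x_5 = g(1.931438) = 1.935671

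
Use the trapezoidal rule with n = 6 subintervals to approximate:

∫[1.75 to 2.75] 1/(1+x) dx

f(x) = 1/(1+x)
a = 1.75, b = 2.75, n = 6
h = (b - a)/n = 0.166667

Trapezoidal rule: (h/2)[f(x₀) + 2f(x₁) + 2f(x₂) + ... + f(xₙ)]

x_0 = 1.7500, f(x_0) = 0.363636, coefficient = 1
x_1 = 1.9167, f(x_1) = 0.342857, coefficient = 2
x_2 = 2.0833, f(x_2) = 0.324324, coefficient = 2
x_3 = 2.2500, f(x_3) = 0.307692, coefficient = 2
x_4 = 2.4167, f(x_4) = 0.292683, coefficient = 2
x_5 = 2.5833, f(x_5) = 0.279070, coefficient = 2
x_6 = 2.7500, f(x_6) = 0.266667, coefficient = 1

I ≈ (0.166667/2) × 3.723556 = 0.310296
Exact value: 0.310155
Error: 0.000141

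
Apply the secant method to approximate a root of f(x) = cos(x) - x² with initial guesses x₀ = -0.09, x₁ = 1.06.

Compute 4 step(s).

f(x) = cos(x) - x²
x₀ = -0.09, x₁ = 1.06

Secant formula: x_{n+1} = x_n - f(x_n)(x_n - x_{n-1})/(f(x_n) - f(x_{n-1}))

Iteration 1:
  f(-0.090000) = 0.987853
  f(1.060000) = -0.634728
  x_2 = 1.060000 - (-0.634728)×(1.060000 - (-0.090000))/(-0.634728 - 0.987853)
       = 0.610138
Iteration 2:
  f(1.060000) = -0.634728
  f(0.610138) = 0.447300
  x_3 = 0.610138 - 0.447300×(0.610138 - 1.060000)/(0.447300 - (-0.634728))
       = 0.796107
Iteration 3:
  f(0.610138) = 0.447300
  f(0.796107) = 0.065708
  x_4 = 0.796107 - 0.065708×(0.796107 - 0.610138)/(0.065708 - 0.447300)
       = 0.828130
Iteration 4:
  f(0.796107) = 0.065708
  f(0.828130) = -0.009544
  x_5 = 0.828130 - (-0.009544)×(0.828130 - 0.796107)/(-0.009544 - 0.065708)
       = 0.824068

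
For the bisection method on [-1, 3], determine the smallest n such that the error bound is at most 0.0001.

We need (b-a)/2^n ≤ 0.0001
(3 - (-1))/2^n ≤ 0.0001
4/2^n ≤ 0.0001
2^n ≥ 40000
n ≥ log₂(40000) = 15.29
n ≥ 16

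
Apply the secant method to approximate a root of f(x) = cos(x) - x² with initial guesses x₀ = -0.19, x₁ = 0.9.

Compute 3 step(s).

f(x) = cos(x) - x²
x₀ = -0.19, x₁ = 0.9

Secant formula: x_{n+1} = x_n - f(x_n)(x_n - x_{n-1})/(f(x_n) - f(x_{n-1}))

Iteration 1:
  f(-0.190000) = 0.945904
  f(0.900000) = -0.188390
  x_2 = 0.900000 - (-0.188390)×(0.900000 - (-0.190000))/(-0.188390 - 0.945904)
       = 0.718967
Iteration 2:
  f(0.900000) = -0.188390
  f(0.718967) = 0.235574
  x_3 = 0.718967 - 0.235574×(0.718967 - 0.900000)/(0.235574 - (-0.188390))
       = 0.819557
Iteration 3:
  f(0.718967) = 0.235574
  f(0.819557) = 0.010871
  x_4 = 0.819557 - 0.010871×(0.819557 - 0.718967)/(0.010871 - 0.235574)
       = 0.824424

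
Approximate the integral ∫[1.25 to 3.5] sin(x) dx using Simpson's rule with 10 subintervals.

f(x) = sin(x)
a = 1.25, b = 3.5, n = 10
h = (b - a)/n = 0.225000

Simpson's rule: (h/3)[f(x₀) + 4f(x₁) + 2f(x₂) + ... + f(xₙ)]

x_0 = 1.2500, f(x_0) = 0.948985, coefficient = 1
x_1 = 1.4750, f(x_1) = 0.995415, coefficient = 4
x_2 = 1.7000, f(x_2) = 0.991665, coefficient = 2
x_3 = 1.9250, f(x_3) = 0.937923, coefficient = 4
x_4 = 2.1500, f(x_4) = 0.836899, coefficient = 2
x_5 = 2.3750, f(x_5) = 0.693685, coefficient = 4
x_6 = 2.6000, f(x_6) = 0.515501, coefficient = 2
x_7 = 2.8250, f(x_7) = 0.311330, coefficient = 4
x_8 = 3.0500, f(x_8) = 0.091465, coefficient = 2
x_9 = 3.2750, f(x_9) = -0.133012, coefficient = 4
x_10 = 3.5000, f(x_10) = -0.350783, coefficient = 1

I ≈ (0.225000/3) × 16.690626 = 1.251797
Exact value: 1.251779
Error: 0.000018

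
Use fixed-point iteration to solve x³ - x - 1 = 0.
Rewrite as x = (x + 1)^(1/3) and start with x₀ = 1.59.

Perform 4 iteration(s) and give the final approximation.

Equation: x³ - x - 1 = 0
Fixed-point form: x = (x + 1)^(1/3)
x₀ = 1.59

x_1 = g(1.590000) = 1.373304
x_2 = g(1.373304) = 1.333883
x_3 = g(1.333883) = 1.326457
x_4 = g(1.326457) = 1.325048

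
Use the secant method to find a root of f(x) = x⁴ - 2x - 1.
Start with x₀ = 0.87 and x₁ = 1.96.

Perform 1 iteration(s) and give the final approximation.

f(x) = x⁴ - 2x - 1
x₀ = 0.87, x₁ = 1.96

Secant formula: x_{n+1} = x_n - f(x_n)(x_n - x_{n-1})/(f(x_n) - f(x_{n-1}))

Iteration 1:
  f(0.870000) = -2.167102
  f(1.960000) = 9.837891
  x_2 = 1.960000 - 9.837891×(1.960000 - 0.870000)/(9.837891 - (-2.167102))
       = 1.066763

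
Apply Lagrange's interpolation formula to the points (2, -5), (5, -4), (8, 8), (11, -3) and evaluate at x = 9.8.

Lagrange interpolation formula:
P(x) = Σ yᵢ × Lᵢ(x)
where Lᵢ(x) = Π_{j≠i} (x - xⱼ)/(xᵢ - xⱼ)

L_0(9.8) = (9.8 - 5)/(2 - 5) × (9.8 - 8)/(2 - 8) × (9.8 - 11)/(2 - 11) = 0.064000
L_1(9.8) = (9.8 - 2)/(5 - 2) × (9.8 - 8)/(5 - 8) × (9.8 - 11)/(5 - 11) = -0.312000
L_2(9.8) = (9.8 - 2)/(8 - 2) × (9.8 - 5)/(8 - 5) × (9.8 - 11)/(8 - 11) = 0.832000
L_3(9.8) = (9.8 - 2)/(11 - 2) × (9.8 - 5)/(11 - 5) × (9.8 - 8)/(11 - 8) = 0.416000

P(9.8) = (-5)×L_0(9.8) + (-4)×L_1(9.8) + 8×L_2(9.8) + (-3)×L_3(9.8)
P(9.8) = 6.336000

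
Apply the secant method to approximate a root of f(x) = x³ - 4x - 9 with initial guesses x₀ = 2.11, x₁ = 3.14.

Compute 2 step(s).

f(x) = x³ - 4x - 9
x₀ = 2.11, x₁ = 3.14

Secant formula: x_{n+1} = x_n - f(x_n)(x_n - x_{n-1})/(f(x_n) - f(x_{n-1}))

Iteration 1:
  f(2.110000) = -8.046069
  f(3.140000) = 9.399144
  x_2 = 3.140000 - 9.399144×(3.140000 - 2.110000)/(9.399144 - (-8.046069))
       = 2.585056
Iteration 2:
  f(3.140000) = 9.399144
  f(2.585056) = -2.065552
  x_3 = 2.585056 - (-2.065552)×(2.585056 - 3.140000)/(-2.065552 - 9.399144)
       = 2.685038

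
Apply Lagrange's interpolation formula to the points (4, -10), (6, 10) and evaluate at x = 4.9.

Lagrange interpolation formula:
P(x) = Σ yᵢ × Lᵢ(x)
where Lᵢ(x) = Π_{j≠i} (x - xⱼ)/(xᵢ - xⱼ)

L_0(4.9) = (4.9 - 6)/(4 - 6) = 0.550000
L_1(4.9) = (4.9 - 4)/(6 - 4) = 0.450000

P(4.9) = (-10)×L_0(4.9) + 10×L_1(4.9)
P(4.9) = -1.000000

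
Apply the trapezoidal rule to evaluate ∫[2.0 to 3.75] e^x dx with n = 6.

f(x) = e^x
a = 2.0, b = 3.75, n = 6
h = (b - a)/n = 0.291667

Trapezoidal rule: (h/2)[f(x₀) + 2f(x₁) + 2f(x₂) + ... + f(xₙ)]

x_0 = 2.0000, f(x_0) = 7.389056, coefficient = 1
x_1 = 2.2917, f(x_1) = 9.891410, coefficient = 2
x_2 = 2.5833, f(x_2) = 13.241202, coefficient = 2
x_3 = 2.8750, f(x_3) = 17.725424, coefficient = 2
x_4 = 3.1667, f(x_4) = 23.728258, coefficient = 2
x_5 = 3.4583, f(x_5) = 31.763992, coefficient = 2
x_6 = 3.7500, f(x_6) = 42.521082, coefficient = 1

I ≈ (0.291667/2) × 242.610711 = 35.380729
Exact value: 35.132026
Error: 0.248703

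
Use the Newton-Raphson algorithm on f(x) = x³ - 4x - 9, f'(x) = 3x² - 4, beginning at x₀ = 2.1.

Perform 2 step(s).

f(x) = x³ - 4x - 9
f'(x) = 3x² - 4
x₀ = 2.1

Newton-Raphson formula: x_{n+1} = x_n - f(x_n)/f'(x_n)

Iteration 1:
  f(2.100000) = -8.139000
  f'(2.100000) = 9.230000
  x_1 = 2.100000 - (-8.139000)/9.230000 = 2.981798
Iteration 2:
  f(2.981798) = 5.584341
  f'(2.981798) = 22.673367
  x_2 = 2.981798 - 5.584341/22.673367 = 2.735503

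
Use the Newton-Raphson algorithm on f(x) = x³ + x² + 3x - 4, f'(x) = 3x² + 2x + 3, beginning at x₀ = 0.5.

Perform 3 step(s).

f(x) = x³ + x² + 3x - 4
f'(x) = 3x² + 2x + 3
x₀ = 0.5

Newton-Raphson formula: x_{n+1} = x_n - f(x_n)/f'(x_n)

Iteration 1:
  f(0.500000) = -2.125000
  f'(0.500000) = 4.750000
  x_1 = 0.500000 - (-2.125000)/4.750000 = 0.947368
Iteration 2:
  f(0.947368) = 0.589882
  f'(0.947368) = 7.587258
  x_2 = 0.947368 - 0.589882/7.587258 = 0.869622
Iteration 3:
  f(0.869622) = 0.022754
  f'(0.869622) = 7.007971
  x_3 = 0.869622 - 0.022754/7.007971 = 0.866375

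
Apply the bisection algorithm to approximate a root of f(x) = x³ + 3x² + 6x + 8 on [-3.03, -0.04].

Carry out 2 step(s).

f(x) = x³ + 3x² + 6x + 8
Initial interval: [-3.03, -0.04]

Iteration 1:
  c_1 = (-3.030000 + (-0.040000))/2 = -1.535000
  f(c_1) = f(-1.535000) = 2.241870
  f(a) × f(c) < 0, new interval: [-3.030000, -1.535000]
Iteration 2:
  c_2 = (-3.030000 + (-1.535000))/2 = -2.282500
  f(c_2) = f(-2.282500) = -1.956964
  f(a) × f(c) ≥ 0, new interval: [-2.282500, -1.535000]

After 2 iteration(s), the approximation is c_2 = -2.282500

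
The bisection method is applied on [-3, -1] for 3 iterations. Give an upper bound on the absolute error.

Bisection error bound: |error| ≤ (b-a)/2^n
|error| ≤ (-1 - (-3))/2^3 = 2/2^3
|error| ≤ 0.2500000000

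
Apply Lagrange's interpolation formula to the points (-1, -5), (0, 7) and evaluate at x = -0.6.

Lagrange interpolation formula:
P(x) = Σ yᵢ × Lᵢ(x)
where Lᵢ(x) = Π_{j≠i} (x - xⱼ)/(xᵢ - xⱼ)

L_0(-0.6) = (-0.6 - 0)/(-1 - 0) = 0.600000
L_1(-0.6) = (-0.6 - (-1))/(0 - (-1)) = 0.400000

P(-0.6) = (-5)×L_0(-0.6) + 7×L_1(-0.6)
P(-0.6) = -0.200000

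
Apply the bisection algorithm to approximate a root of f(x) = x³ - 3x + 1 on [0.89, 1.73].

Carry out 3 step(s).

f(x) = x³ - 3x + 1
Initial interval: [0.89, 1.73]

Iteration 1:
  c_1 = (0.890000 + 1.730000)/2 = 1.310000
  f(c_1) = f(1.310000) = -0.681909
  f(a) × f(c) ≥ 0, new interval: [1.310000, 1.730000]
Iteration 2:
  c_2 = (1.310000 + 1.730000)/2 = 1.520000
  f(c_2) = f(1.520000) = -0.048192
  f(a) × f(c) ≥ 0, new interval: [1.520000, 1.730000]
Iteration 3:
  c_3 = (1.520000 + 1.730000)/2 = 1.625000
  f(c_3) = f(1.625000) = 0.416016
  f(a) × f(c) < 0, new interval: [1.520000, 1.625000]

After 3 iteration(s), the approximation is c_3 = 1.625000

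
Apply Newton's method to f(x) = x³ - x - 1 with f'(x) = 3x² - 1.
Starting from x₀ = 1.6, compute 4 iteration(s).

f(x) = x³ - x - 1
f'(x) = 3x² - 1
x₀ = 1.6

Newton-Raphson formula: x_{n+1} = x_n - f(x_n)/f'(x_n)

Iteration 1:
  f(1.600000) = 1.496000
  f'(1.600000) = 6.680000
  x_1 = 1.600000 - 1.496000/6.680000 = 1.376048
Iteration 2:
  f(1.376048) = 0.229510
  f'(1.376048) = 4.680524
  x_2 = 1.376048 - 0.229510/4.680524 = 1.327013
Iteration 3:
  f(1.327013) = 0.009808
  f'(1.327013) = 4.282890
  x_3 = 1.327013 - 0.009808/4.282890 = 1.324723
Iteration 4:
  f(1.324723) = 0.000021
  f'(1.324723) = 4.264672
  x_4 = 1.324723 - 0.000021/4.264672 = 1.324718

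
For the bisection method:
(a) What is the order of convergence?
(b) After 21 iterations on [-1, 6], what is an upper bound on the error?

(a) Bisection has linear (order 1) convergence; the error is halved each step.

(b) Error bound = (b-a)/2^n = (6 - (-1))/2^{21}
    = 7/2^{21}

(a) 1 (linear); (b) error ≤ 3.34e-06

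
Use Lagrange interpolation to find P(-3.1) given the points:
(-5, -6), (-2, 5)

Lagrange interpolation formula:
P(x) = Σ yᵢ × Lᵢ(x)
where Lᵢ(x) = Π_{j≠i} (x - xⱼ)/(xᵢ - xⱼ)

L_0(-3.1) = (-3.1 - (-2))/(-5 - (-2)) = 0.366667
L_1(-3.1) = (-3.1 - (-5))/(-2 - (-5)) = 0.633333

P(-3.1) = (-6)×L_0(-3.1) + 5×L_1(-3.1)
P(-3.1) = 0.966667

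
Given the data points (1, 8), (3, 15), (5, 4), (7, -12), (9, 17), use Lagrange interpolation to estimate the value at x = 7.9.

Lagrange interpolation formula:
P(x) = Σ yᵢ × Lᵢ(x)
where Lᵢ(x) = Π_{j≠i} (x - xⱼ)/(xᵢ - xⱼ)

L_0(7.9) = (7.9 - 3)/(1 - 3) × (7.9 - 5)/(1 - 5) × (7.9 - 7)/(1 - 7) × (7.9 - 9)/(1 - 9) = -0.036635
L_1(7.9) = (7.9 - 1)/(3 - 1) × (7.9 - 5)/(3 - 5) × (7.9 - 7)/(3 - 7) × (7.9 - 9)/(3 - 9) = 0.206353
L_2(7.9) = (7.9 - 1)/(5 - 1) × (7.9 - 3)/(5 - 3) × (7.9 - 7)/(5 - 7) × (7.9 - 9)/(5 - 9) = -0.522998
L_3(7.9) = (7.9 - 1)/(7 - 1) × (7.9 - 3)/(7 - 3) × (7.9 - 5)/(7 - 5) × (7.9 - 9)/(7 - 9) = 1.123478
L_4(7.9) = (7.9 - 1)/(9 - 1) × (7.9 - 3)/(9 - 3) × (7.9 - 5)/(9 - 5) × (7.9 - 7)/(9 - 7) = 0.229802

P(7.9) = 8×L_0(7.9) + 15×L_1(7.9) + 4×L_2(7.9) + (-12)×L_3(7.9) + 17×L_4(7.9)
P(7.9) = -8.864876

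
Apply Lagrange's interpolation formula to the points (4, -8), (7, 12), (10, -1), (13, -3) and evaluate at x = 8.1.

Lagrange interpolation formula:
P(x) = Σ yᵢ × Lᵢ(x)
where Lᵢ(x) = Π_{j≠i} (x - xⱼ)/(xᵢ - xⱼ)

L_0(8.1) = (8.1 - 7)/(4 - 7) × (8.1 - 10)/(4 - 10) × (8.1 - 13)/(4 - 13) = -0.063216
L_1(8.1) = (8.1 - 4)/(7 - 4) × (8.1 - 10)/(7 - 10) × (8.1 - 13)/(7 - 13) = 0.706870
L_2(8.1) = (8.1 - 4)/(10 - 4) × (8.1 - 7)/(10 - 7) × (8.1 - 13)/(10 - 13) = 0.409241
L_3(8.1) = (8.1 - 4)/(13 - 4) × (8.1 - 7)/(13 - 7) × (8.1 - 10)/(13 - 10) = -0.052895

P(8.1) = (-8)×L_0(8.1) + 12×L_1(8.1) + (-1)×L_2(8.1) + (-3)×L_3(8.1)
P(8.1) = 8.737617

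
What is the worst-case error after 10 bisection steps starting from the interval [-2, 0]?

Bisection error bound: |error| ≤ (b-a)/2^n
|error| ≤ (0 - (-2))/2^10 = 2/2^10
|error| ≤ 0.0019531250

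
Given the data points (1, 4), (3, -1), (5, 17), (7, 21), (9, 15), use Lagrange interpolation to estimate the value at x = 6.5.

Lagrange interpolation formula:
P(x) = Σ yᵢ × Lᵢ(x)
where Lᵢ(x) = Π_{j≠i} (x - xⱼ)/(xᵢ - xⱼ)

L_0(6.5) = (6.5 - 3)/(1 - 3) × (6.5 - 5)/(1 - 5) × (6.5 - 7)/(1 - 7) × (6.5 - 9)/(1 - 9) = 0.017090
L_1(6.5) = (6.5 - 1)/(3 - 1) × (6.5 - 5)/(3 - 5) × (6.5 - 7)/(3 - 7) × (6.5 - 9)/(3 - 9) = -0.107422
L_2(6.5) = (6.5 - 1)/(5 - 1) × (6.5 - 3)/(5 - 3) × (6.5 - 7)/(5 - 7) × (6.5 - 9)/(5 - 9) = 0.375977
L_3(6.5) = (6.5 - 1)/(7 - 1) × (6.5 - 3)/(7 - 3) × (6.5 - 5)/(7 - 5) × (6.5 - 9)/(7 - 9) = 0.751953
L_4(6.5) = (6.5 - 1)/(9 - 1) × (6.5 - 3)/(9 - 3) × (6.5 - 5)/(9 - 5) × (6.5 - 7)/(9 - 7) = -0.037598

P(6.5) = 4×L_0(6.5) + (-1)×L_1(6.5) + 17×L_2(6.5) + 21×L_3(6.5) + 15×L_4(6.5)
P(6.5) = 21.794434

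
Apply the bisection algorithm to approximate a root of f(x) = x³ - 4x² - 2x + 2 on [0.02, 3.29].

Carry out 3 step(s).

f(x) = x³ - 4x² - 2x + 2
Initial interval: [0.02, 3.29]

Iteration 1:
  c_1 = (0.020000 + 3.290000)/2 = 1.655000
  f(c_1) = f(1.655000) = -7.733014
  f(a) × f(c) < 0, new interval: [0.020000, 1.655000]
Iteration 2:
  c_2 = (0.020000 + 1.655000)/2 = 0.837500
  f(c_2) = f(0.837500) = -1.893197
  f(a) × f(c) < 0, new interval: [0.020000, 0.837500]
Iteration 3:
  c_3 = (0.020000 + 0.837500)/2 = 0.428750
  f(c_3) = f(0.428750) = 0.486009
  f(a) × f(c) ≥ 0, new interval: [0.428750, 0.837500]

After 3 iteration(s), the approximation is c_3 = 0.428750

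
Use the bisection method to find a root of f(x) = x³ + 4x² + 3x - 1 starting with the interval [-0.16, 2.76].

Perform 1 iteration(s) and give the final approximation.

f(x) = x³ + 4x² + 3x - 1
Initial interval: [-0.16, 2.76]

Iteration 1:
  c_1 = (-0.160000 + 2.760000)/2 = 1.300000
  f(c_1) = f(1.300000) = 11.857000
  f(a) × f(c) < 0, new interval: [-0.160000, 1.300000]

After 1 iteration(s), the approximation is c_1 = 1.300000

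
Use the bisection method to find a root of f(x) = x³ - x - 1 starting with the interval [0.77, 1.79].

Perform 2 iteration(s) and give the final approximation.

f(x) = x³ - x - 1
Initial interval: [0.77, 1.79]

Iteration 1:
  c_1 = (0.770000 + 1.790000)/2 = 1.280000
  f(c_1) = f(1.280000) = -0.182848
  f(a) × f(c) ≥ 0, new interval: [1.280000, 1.790000]
Iteration 2:
  c_2 = (1.280000 + 1.790000)/2 = 1.535000
  f(c_2) = f(1.535000) = 1.081805
  f(a) × f(c) < 0, new interval: [1.280000, 1.535000]

After 2 iteration(s), the approximation is c_2 = 1.535000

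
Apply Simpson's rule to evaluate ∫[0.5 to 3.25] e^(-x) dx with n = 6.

f(x) = e^(-x)
a = 0.5, b = 3.25, n = 6
h = (b - a)/n = 0.458333

Simpson's rule: (h/3)[f(x₀) + 4f(x₁) + 2f(x₂) + ... + f(xₙ)]

x_0 = 0.5000, f(x_0) = 0.606531, coefficient = 1
x_1 = 0.9583, f(x_1) = 0.383532, coefficient = 4
x_2 = 1.4167, f(x_2) = 0.242521, coefficient = 2
x_3 = 1.8750, f(x_3) = 0.153355, coefficient = 4
x_4 = 2.3333, f(x_4) = 0.096972, coefficient = 2
x_5 = 2.7917, f(x_5) = 0.061319, coefficient = 4
x_6 = 3.2500, f(x_6) = 0.038774, coefficient = 1

I ≈ (0.458333/3) × 3.717113 = 0.567892
Exact value: 0.567756
Error: 0.000136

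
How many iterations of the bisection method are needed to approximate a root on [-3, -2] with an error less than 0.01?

We need (b-a)/2^n ≤ 0.01
(-2 - (-3))/2^n ≤ 0.01
1/2^n ≤ 0.01
2^n ≥ 100
n ≥ log₂(100) = 6.64
n ≥ 7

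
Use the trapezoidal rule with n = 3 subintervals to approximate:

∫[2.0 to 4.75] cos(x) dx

f(x) = cos(x)
a = 2.0, b = 4.75, n = 3
h = (b - a)/n = 0.916667

Trapezoidal rule: (h/2)[f(x₀) + 2f(x₁) + 2f(x₂) + ... + f(xₙ)]

x_0 = 2.0000, f(x_0) = -0.416147, coefficient = 1
x_1 = 2.9167, f(x_1) = -0.974811, coefficient = 2
x_2 = 3.8333, f(x_2) = -0.770137, coefficient = 2
x_3 = 4.7500, f(x_3) = 0.037602, coefficient = 1

I ≈ (0.916667/2) × -3.868440 = -1.773035
Exact value: -1.908590
Error: 0.135555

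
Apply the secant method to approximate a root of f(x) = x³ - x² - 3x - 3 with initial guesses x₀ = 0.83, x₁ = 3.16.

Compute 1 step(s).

f(x) = x³ - x² - 3x - 3
x₀ = 0.83, x₁ = 3.16

Secant formula: x_{n+1} = x_n - f(x_n)(x_n - x_{n-1})/(f(x_n) - f(x_{n-1}))

Iteration 1:
  f(0.830000) = -5.607113
  f(3.160000) = 9.088896
  x_2 = 3.160000 - 9.088896×(3.160000 - 0.830000)/(9.088896 - (-5.607113))
       = 1.718988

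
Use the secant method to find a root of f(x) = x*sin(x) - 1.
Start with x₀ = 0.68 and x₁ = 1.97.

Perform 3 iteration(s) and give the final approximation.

f(x) = x*sin(x) - 1
x₀ = 0.68, x₁ = 1.97

Secant formula: x_{n+1} = x_n - f(x_n)(x_n - x_{n-1})/(f(x_n) - f(x_{n-1}))

Iteration 1:
  f(0.680000) = -0.572421
  f(1.970000) = 0.815100
  x_2 = 1.970000 - 0.815100×(1.970000 - 0.680000)/(0.815100 - (-0.572421))
       = 1.212188
Iteration 2:
  f(1.970000) = 0.815100
  f(1.212188) = 0.135077
  x_3 = 1.212188 - 0.135077×(1.212188 - 1.970000)/(0.135077 - 0.815100)
       = 1.061660
Iteration 3:
  f(1.212188) = 0.135077
  f(1.061660) = -0.072994
  x_4 = 1.061660 - (-0.072994)×(1.061660 - 1.212188)/(-0.072994 - 0.135077)
       = 1.114468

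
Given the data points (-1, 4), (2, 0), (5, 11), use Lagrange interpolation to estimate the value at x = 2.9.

Lagrange interpolation formula:
P(x) = Σ yᵢ × Lᵢ(x)
where Lᵢ(x) = Π_{j≠i} (x - xⱼ)/(xᵢ - xⱼ)

L_0(2.9) = (2.9 - 2)/(-1 - 2) × (2.9 - 5)/(-1 - 5) = -0.105000
L_1(2.9) = (2.9 - (-1))/(2 - (-1)) × (2.9 - 5)/(2 - 5) = 0.910000
L_2(2.9) = (2.9 - (-1))/(5 - (-1)) × (2.9 - 2)/(5 - 2) = 0.195000

P(2.9) = 4×L_0(2.9) + 0×L_1(2.9) + 11×L_2(2.9)
P(2.9) = 1.725000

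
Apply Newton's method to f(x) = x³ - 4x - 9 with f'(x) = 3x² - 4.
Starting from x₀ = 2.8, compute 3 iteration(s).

f(x) = x³ - 4x - 9
f'(x) = 3x² - 4
x₀ = 2.8

Newton-Raphson formula: x_{n+1} = x_n - f(x_n)/f'(x_n)

Iteration 1:
  f(2.800000) = 1.752000
  f'(2.800000) = 19.520000
  x_1 = 2.800000 - 1.752000/19.520000 = 2.710246
Iteration 2:
  f(2.710246) = 0.066946
  f'(2.710246) = 18.036299
  x_2 = 2.710246 - 0.066946/18.036299 = 2.706534
Iteration 3:
  f(2.706534) = 0.000112
  f'(2.706534) = 17.975982
  x_3 = 2.706534 - 0.000112/17.975982 = 2.706528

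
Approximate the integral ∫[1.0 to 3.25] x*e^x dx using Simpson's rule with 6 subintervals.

f(x) = x*e^x
a = 1.0, b = 3.25, n = 6
h = (b - a)/n = 0.375000

Simpson's rule: (h/3)[f(x₀) + 4f(x₁) + 2f(x₂) + ... + f(xₙ)]

x_0 = 1.0000, f(x_0) = 2.718282, coefficient = 1
x_1 = 1.3750, f(x_1) = 5.438230, coefficient = 4
x_2 = 1.7500, f(x_2) = 10.070555, coefficient = 2
x_3 = 2.1250, f(x_3) = 17.792407, coefficient = 4
x_4 = 2.5000, f(x_4) = 30.456235, coefficient = 2
x_5 = 2.8750, f(x_5) = 50.960594, coefficient = 4
x_6 = 3.2500, f(x_6) = 83.818605, coefficient = 1

I ≈ (0.375000/3) × 464.355394 = 58.044424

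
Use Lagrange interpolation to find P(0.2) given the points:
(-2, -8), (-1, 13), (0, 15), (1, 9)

Lagrange interpolation formula:
P(x) = Σ yᵢ × Lᵢ(x)
where Lᵢ(x) = Π_{j≠i} (x - xⱼ)/(xᵢ - xⱼ)

L_0(0.2) = (0.2 - (-1))/(-2 - (-1)) × (0.2 - 0)/(-2 - 0) × (0.2 - 1)/(-2 - 1) = 0.032000
L_1(0.2) = (0.2 - (-2))/(-1 - (-2)) × (0.2 - 0)/(-1 - 0) × (0.2 - 1)/(-1 - 1) = -0.176000
L_2(0.2) = (0.2 - (-2))/(0 - (-2)) × (0.2 - (-1))/(0 - (-1)) × (0.2 - 1)/(0 - 1) = 1.056000
L_3(0.2) = (0.2 - (-2))/(1 - (-2)) × (0.2 - (-1))/(1 - (-1)) × (0.2 - 0)/(1 - 0) = 0.088000

P(0.2) = (-8)×L_0(0.2) + 13×L_1(0.2) + 15×L_2(0.2) + 9×L_3(0.2)
P(0.2) = 14.088000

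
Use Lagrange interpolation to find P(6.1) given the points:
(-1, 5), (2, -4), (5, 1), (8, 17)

Lagrange interpolation formula:
P(x) = Σ yᵢ × Lᵢ(x)
where Lᵢ(x) = Π_{j≠i} (x - xⱼ)/(xᵢ - xⱼ)

L_0(6.1) = (6.1 - 2)/(-1 - 2) × (6.1 - 5)/(-1 - 5) × (6.1 - 8)/(-1 - 8) = 0.052895
L_1(6.1) = (6.1 - (-1))/(2 - (-1)) × (6.1 - 5)/(2 - 5) × (6.1 - 8)/(2 - 8) = -0.274796
L_2(6.1) = (6.1 - (-1))/(5 - (-1)) × (6.1 - 2)/(5 - 2) × (6.1 - 8)/(5 - 8) = 1.024241
L_3(6.1) = (6.1 - (-1))/(8 - (-1)) × (6.1 - 2)/(8 - 2) × (6.1 - 5)/(8 - 5) = 0.197660

P(6.1) = 5×L_0(6.1) + (-4)×L_1(6.1) + 1×L_2(6.1) + 17×L_3(6.1)
P(6.1) = 5.748130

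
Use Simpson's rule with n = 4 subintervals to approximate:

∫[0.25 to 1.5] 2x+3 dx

f(x) = 2x+3
a = 0.25, b = 1.5, n = 4
h = (b - a)/n = 0.312500

Simpson's rule: (h/3)[f(x₀) + 4f(x₁) + 2f(x₂) + ... + f(xₙ)]

x_0 = 0.2500, f(x_0) = 3.500000, coefficient = 1
x_1 = 0.5625, f(x_1) = 4.125000, coefficient = 4
x_2 = 0.8750, f(x_2) = 4.750000, coefficient = 2
x_3 = 1.1875, f(x_3) = 5.375000, coefficient = 4
x_4 = 1.5000, f(x_4) = 6.000000, coefficient = 1

I ≈ (0.312500/3) × 57.000000 = 5.937500
Exact value: 5.937500
Error: 0.000000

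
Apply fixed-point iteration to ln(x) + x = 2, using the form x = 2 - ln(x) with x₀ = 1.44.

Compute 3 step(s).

Equation: ln(x) + x = 2
Fixed-point form: x = 2 - ln(x)
x₀ = 1.44

x_1 = g(1.440000) = 1.635357
x_2 = g(1.635357) = 1.508139
x_3 = g(1.508139) = 1.589124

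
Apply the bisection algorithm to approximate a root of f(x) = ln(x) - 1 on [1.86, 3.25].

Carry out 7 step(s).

f(x) = ln(x) - 1
Initial interval: [1.86, 3.25]

Iteration 1:
  c_1 = (1.860000 + 3.250000)/2 = 2.555000
  f(c_1) = f(2.555000) = -0.061948
  f(a) × f(c) ≥ 0, new interval: [2.555000, 3.250000]
Iteration 2:
  c_2 = (2.555000 + 3.250000)/2 = 2.902500
  f(c_2) = f(2.902500) = 0.065572
  f(a) × f(c) < 0, new interval: [2.555000, 2.902500]
Iteration 3:
  c_3 = (2.555000 + 2.902500)/2 = 2.728750
  f(c_3) = f(2.728750) = 0.003844
  f(a) × f(c) < 0, new interval: [2.555000, 2.728750]
Iteration 4:
  c_4 = (2.555000 + 2.728750)/2 = 2.641875
  f(c_4) = f(2.641875) = -0.028511
  f(a) × f(c) ≥ 0, new interval: [2.641875, 2.728750]
Iteration 5:
  c_5 = (2.641875 + 2.728750)/2 = 2.685312
  f(c_5) = f(2.685312) = -0.012203
  f(a) × f(c) ≥ 0, new interval: [2.685312, 2.728750]
Iteration 6:
  c_6 = (2.685312 + 2.728750)/2 = 2.707031
  f(c_6) = f(2.707031) = -0.004147
  f(a) × f(c) ≥ 0, new interval: [2.707031, 2.728750]
Iteration 7:
  c_7 = (2.707031 + 2.728750)/2 = 2.717891
  f(c_7) = f(2.717891) = -0.000144
  f(a) × f(c) ≥ 0, new interval: [2.717891, 2.728750]

After 7 iteration(s), the approximation is c_7 = 2.717891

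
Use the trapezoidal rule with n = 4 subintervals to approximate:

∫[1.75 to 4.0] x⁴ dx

f(x) = x⁴
a = 1.75, b = 4.0, n = 4
h = (b - a)/n = 0.562500

Trapezoidal rule: (h/2)[f(x₀) + 2f(x₁) + 2f(x₂) + ... + f(xₙ)]

x_0 = 1.7500, f(x_0) = 9.378906, coefficient = 1
x_1 = 2.3125, f(x_1) = 28.597427, coefficient = 2
x_2 = 2.8750, f(x_2) = 68.320557, coefficient = 2
x_3 = 3.4375, f(x_3) = 139.627457, coefficient = 2
x_4 = 4.0000, f(x_4) = 256.000000, coefficient = 1

I ≈ (0.562500/2) × 738.469788 = 207.694628
Exact value: 201.517383
Error: 6.177245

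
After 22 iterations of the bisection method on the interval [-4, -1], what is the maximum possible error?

Bisection error bound: |error| ≤ (b-a)/2^n
|error| ≤ (-1 - (-4))/2^22 = 3/2^22
|error| ≤ 0.0000007153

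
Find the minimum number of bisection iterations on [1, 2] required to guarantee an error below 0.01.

We need (b-a)/2^n ≤ 0.01
(2 - 1)/2^n ≤ 0.01
1/2^n ≤ 0.01
2^n ≥ 100
n ≥ log₂(100) = 6.64
n ≥ 7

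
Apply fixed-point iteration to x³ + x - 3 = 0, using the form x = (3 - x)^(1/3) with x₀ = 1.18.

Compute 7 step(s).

Equation: x³ + x - 3 = 0
Fixed-point form: x = (3 - x)^(1/3)
x₀ = 1.18

x_1 = g(1.180000) = 1.220929
x_2 = g(1.220929) = 1.211707
x_3 = g(1.211707) = 1.213797
x_4 = g(1.213797) = 1.213324
x_5 = g(1.213324) = 1.213431
x_6 = g(1.213431) = 1.213407
x_7 = g(1.213407) = 1.213413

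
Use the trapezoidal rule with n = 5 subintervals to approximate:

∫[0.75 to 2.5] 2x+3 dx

f(x) = 2x+3
a = 0.75, b = 2.5, n = 5
h = (b - a)/n = 0.350000

Trapezoidal rule: (h/2)[f(x₀) + 2f(x₁) + 2f(x₂) + ... + f(xₙ)]

x_0 = 0.7500, f(x_0) = 4.500000, coefficient = 1
x_1 = 1.1000, f(x_1) = 5.200000, coefficient = 2
x_2 = 1.4500, f(x_2) = 5.900000, coefficient = 2
x_3 = 1.8000, f(x_3) = 6.600000, coefficient = 2
x_4 = 2.1500, f(x_4) = 7.300000, coefficient = 2
x_5 = 2.5000, f(x_5) = 8.000000, coefficient = 1

I ≈ (0.350000/2) × 62.500000 = 10.937500
Exact value: 10.937500
Error: 0.000000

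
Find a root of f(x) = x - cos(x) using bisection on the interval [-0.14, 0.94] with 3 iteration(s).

f(x) = x - cos(x)
Initial interval: [-0.14, 0.94]

Iteration 1:
  c_1 = (-0.140000 + 0.940000)/2 = 0.400000
  f(c_1) = f(0.400000) = -0.521061
  f(a) × f(c) ≥ 0, new interval: [0.400000, 0.940000]
Iteration 2:
  c_2 = (0.400000 + 0.940000)/2 = 0.670000
  f(c_2) = f(0.670000) = -0.113822
  f(a) × f(c) ≥ 0, new interval: [0.670000, 0.940000]
Iteration 3:
  c_3 = (0.670000 + 0.940000)/2 = 0.805000
  f(c_3) = f(0.805000) = 0.111889
  f(a) × f(c) < 0, new interval: [0.670000, 0.805000]

After 3 iteration(s), the approximation is c_3 = 0.805000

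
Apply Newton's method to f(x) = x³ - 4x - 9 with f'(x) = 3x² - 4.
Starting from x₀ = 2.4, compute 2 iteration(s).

f(x) = x³ - 4x - 9
f'(x) = 3x² - 4
x₀ = 2.4

Newton-Raphson formula: x_{n+1} = x_n - f(x_n)/f'(x_n)

Iteration 1:
  f(2.400000) = -4.776000
  f'(2.400000) = 13.280000
  x_1 = 2.400000 - (-4.776000)/13.280000 = 2.759639
Iteration 2:
  f(2.759639) = 0.977763
  f'(2.759639) = 18.846815
  x_2 = 2.759639 - 0.977763/18.846815 = 2.707759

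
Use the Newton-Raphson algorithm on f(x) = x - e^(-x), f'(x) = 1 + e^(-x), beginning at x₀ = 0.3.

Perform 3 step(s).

f(x) = x - e^(-x)
f'(x) = 1 + e^(-x)
x₀ = 0.3

Newton-Raphson formula: x_{n+1} = x_n - f(x_n)/f'(x_n)

Iteration 1:
  f(0.300000) = -0.440818
  f'(0.300000) = 1.740818
  x_1 = 0.300000 - (-0.440818)/1.740818 = 0.553225
Iteration 2:
  f(0.553225) = -0.021868
  f'(0.553225) = 1.575092
  x_2 = 0.553225 - (-0.021868)/1.575092 = 0.567108
Iteration 3:
  f(0.567108) = -0.000055
  f'(0.567108) = 1.567163
  x_3 = 0.567108 - (-0.000055)/1.567163 = 0.567143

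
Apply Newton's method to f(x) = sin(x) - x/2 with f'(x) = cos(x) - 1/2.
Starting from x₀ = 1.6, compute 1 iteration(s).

f(x) = sin(x) - x/2
f'(x) = cos(x) - 1/2
x₀ = 1.6

Newton-Raphson formula: x_{n+1} = x_n - f(x_n)/f'(x_n)

Iteration 1:
  f(1.600000) = 0.199574
  f'(1.600000) = -0.529200
  x_1 = 1.600000 - 0.199574/(-0.529200) = 1.977124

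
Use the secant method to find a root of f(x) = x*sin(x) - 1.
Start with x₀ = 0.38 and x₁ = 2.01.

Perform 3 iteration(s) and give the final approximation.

f(x) = x*sin(x) - 1
x₀ = 0.38, x₁ = 2.01

Secant formula: x_{n+1} = x_n - f(x_n)(x_n - x_{n-1})/(f(x_n) - f(x_{n-1}))

Iteration 1:
  f(0.380000) = -0.859050
  f(2.010000) = 0.819232
  x_2 = 2.010000 - 0.819232×(2.010000 - 0.380000)/(0.819232 - (-0.859050))
       = 1.214336
Iteration 2:
  f(2.010000) = 0.819232
  f(1.214336) = 0.138001
  x_3 = 1.214336 - 0.138001×(1.214336 - 2.010000)/(0.138001 - 0.819232)
       = 1.053154
Iteration 3:
  f(1.214336) = 0.138001
  f(1.053154) = -0.084821
  x_4 = 1.053154 - (-0.084821)×(1.053154 - 1.214336)/(-0.084821 - 0.138001)
       = 1.114511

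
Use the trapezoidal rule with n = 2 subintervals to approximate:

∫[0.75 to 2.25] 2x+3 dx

f(x) = 2x+3
a = 0.75, b = 2.25, n = 2
h = (b - a)/n = 0.750000

Trapezoidal rule: (h/2)[f(x₀) + 2f(x₁) + 2f(x₂) + ... + f(xₙ)]

x_0 = 0.7500, f(x_0) = 4.500000, coefficient = 1
x_1 = 1.5000, f(x_1) = 6.000000, coefficient = 2
x_2 = 2.2500, f(x_2) = 7.500000, coefficient = 1

I ≈ (0.750000/2) × 24.000000 = 9.000000
Exact value: 9.000000
Error: 0.000000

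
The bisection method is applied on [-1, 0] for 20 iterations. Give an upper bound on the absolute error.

Bisection error bound: |error| ≤ (b-a)/2^n
|error| ≤ (0 - (-1))/2^20 = 1/2^20
|error| ≤ 0.0000009537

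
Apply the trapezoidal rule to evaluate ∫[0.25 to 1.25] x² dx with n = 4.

f(x) = x²
a = 0.25, b = 1.25, n = 4
h = (b - a)/n = 0.250000

Trapezoidal rule: (h/2)[f(x₀) + 2f(x₁) + 2f(x₂) + ... + f(xₙ)]

x_0 = 0.2500, f(x_0) = 0.062500, coefficient = 1
x_1 = 0.5000, f(x_1) = 0.250000, coefficient = 2
x_2 = 0.7500, f(x_2) = 0.562500, coefficient = 2
x_3 = 1.0000, f(x_3) = 1.000000, coefficient = 2
x_4 = 1.2500, f(x_4) = 1.562500, coefficient = 1

I ≈ (0.250000/2) × 5.250000 = 0.656250
Exact value: 0.645833
Error: 0.010417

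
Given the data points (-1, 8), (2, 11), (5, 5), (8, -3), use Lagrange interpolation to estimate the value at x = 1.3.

Lagrange interpolation formula:
P(x) = Σ yᵢ × Lᵢ(x)
where Lᵢ(x) = Π_{j≠i} (x - xⱼ)/(xᵢ - xⱼ)

L_0(1.3) = (1.3 - 2)/(-1 - 2) × (1.3 - 5)/(-1 - 5) × (1.3 - 8)/(-1 - 8) = 0.107117
L_1(1.3) = (1.3 - (-1))/(2 - (-1)) × (1.3 - 5)/(2 - 5) × (1.3 - 8)/(2 - 8) = 1.055870
L_2(1.3) = (1.3 - (-1))/(5 - (-1)) × (1.3 - 2)/(5 - 2) × (1.3 - 8)/(5 - 8) = -0.199759
L_3(1.3) = (1.3 - (-1))/(8 - (-1)) × (1.3 - 2)/(8 - 2) × (1.3 - 5)/(8 - 5) = 0.036772

P(1.3) = 8×L_0(1.3) + 11×L_1(1.3) + 5×L_2(1.3) + (-3)×L_3(1.3)
P(1.3) = 11.362401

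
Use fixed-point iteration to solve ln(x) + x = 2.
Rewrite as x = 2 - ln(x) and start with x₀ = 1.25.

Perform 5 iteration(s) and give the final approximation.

Equation: ln(x) + x = 2
Fixed-point form: x = 2 - ln(x)
x₀ = 1.25

x_1 = g(1.250000) = 1.776856
x_2 = g(1.776856) = 1.425154
x_3 = g(1.425154) = 1.645720
x_4 = g(1.645720) = 1.501822
x_5 = g(1.501822) = 1.593321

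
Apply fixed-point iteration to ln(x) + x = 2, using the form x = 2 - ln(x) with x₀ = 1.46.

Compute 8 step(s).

Equation: ln(x) + x = 2
Fixed-point form: x = 2 - ln(x)
x₀ = 1.46

x_1 = g(1.460000) = 1.621564
x_2 = g(1.621564) = 1.516609
x_3 = g(1.516609) = 1.583523
x_4 = g(1.583523) = 1.540348
x_5 = g(1.540348) = 1.567992
x_6 = g(1.567992) = 1.550204
x_7 = g(1.550204) = 1.561613
x_8 = g(1.561613) = 1.554281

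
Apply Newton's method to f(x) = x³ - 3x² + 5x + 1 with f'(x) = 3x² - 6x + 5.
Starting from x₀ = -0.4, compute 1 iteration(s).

f(x) = x³ - 3x² + 5x + 1
f'(x) = 3x² - 6x + 5
x₀ = -0.4

Newton-Raphson formula: x_{n+1} = x_n - f(x_n)/f'(x_n)

Iteration 1:
  f(-0.400000) = -1.544000
  f'(-0.400000) = 7.880000
  x_1 = -0.400000 - (-1.544000)/7.880000 = -0.204061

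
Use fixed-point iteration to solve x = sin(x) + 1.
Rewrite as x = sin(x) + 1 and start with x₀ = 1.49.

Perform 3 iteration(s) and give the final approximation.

Equation: x = sin(x) + 1
Fixed-point form: x = sin(x) + 1
x₀ = 1.49

x_1 = g(1.490000) = 1.996738
x_2 = g(1.996738) = 1.910650
x_3 = g(1.910650) = 1.942803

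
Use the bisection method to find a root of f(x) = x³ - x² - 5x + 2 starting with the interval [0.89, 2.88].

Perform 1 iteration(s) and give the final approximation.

f(x) = x³ - x² - 5x + 2
Initial interval: [0.89, 2.88]

Iteration 1:
  c_1 = (0.890000 + 2.880000)/2 = 1.885000
  f(c_1) = f(1.885000) = -4.280396
  f(a) × f(c) ≥ 0, new interval: [1.885000, 2.880000]

After 1 iteration(s), the approximation is c_1 = 1.885000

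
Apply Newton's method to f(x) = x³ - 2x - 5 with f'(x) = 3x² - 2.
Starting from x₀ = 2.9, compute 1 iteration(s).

f(x) = x³ - 2x - 5
f'(x) = 3x² - 2
x₀ = 2.9

Newton-Raphson formula: x_{n+1} = x_n - f(x_n)/f'(x_n)

Iteration 1:
  f(2.900000) = 13.589000
  f'(2.900000) = 23.230000
  x_1 = 2.900000 - 13.589000/23.230000 = 2.315024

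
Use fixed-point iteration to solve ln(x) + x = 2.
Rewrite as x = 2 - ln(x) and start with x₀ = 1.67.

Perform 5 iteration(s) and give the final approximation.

Equation: ln(x) + x = 2
Fixed-point form: x = 2 - ln(x)
x₀ = 1.67

x_1 = g(1.670000) = 1.487176
x_2 = g(1.487176) = 1.603121
x_3 = g(1.603121) = 1.528048
x_4 = g(1.528048) = 1.576009
x_5 = g(1.576009) = 1.545104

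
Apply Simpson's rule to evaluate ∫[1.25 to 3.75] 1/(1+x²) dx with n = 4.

f(x) = 1/(1+x²)
a = 1.25, b = 3.75, n = 4
h = (b - a)/n = 0.625000

Simpson's rule: (h/3)[f(x₀) + 4f(x₁) + 2f(x₂) + ... + f(xₙ)]

x_0 = 1.2500, f(x_0) = 0.390244, coefficient = 1
x_1 = 1.8750, f(x_1) = 0.221453, coefficient = 4
x_2 = 2.5000, f(x_2) = 0.137931, coefficient = 2
x_3 = 3.1250, f(x_3) = 0.092888, coefficient = 4
x_4 = 3.7500, f(x_4) = 0.066390, coefficient = 1

I ≈ (0.625000/3) × 1.989862 = 0.414555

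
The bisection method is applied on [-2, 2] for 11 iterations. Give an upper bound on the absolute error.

Bisection error bound: |error| ≤ (b-a)/2^n
|error| ≤ (2 - (-2))/2^11 = 4/2^11
|error| ≤ 0.0019531250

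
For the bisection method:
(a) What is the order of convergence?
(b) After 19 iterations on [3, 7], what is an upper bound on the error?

(a) Bisection has linear (order 1) convergence; the error is halved each step.

(b) Error bound = (b-a)/2^n = (7 - 3)/2^{19}
    = 4/2^{19}

(a) 1 (linear); (b) error ≤ 7.63e-06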